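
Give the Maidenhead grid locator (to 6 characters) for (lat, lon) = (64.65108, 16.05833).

JP84ap

Offset from 180°W / 90°S: lon 196.0583°, lat 154.6511°.
Field: 196.0583/20 → 9 → J, 154.6511/10 → 15 → P; chars JP.
Square: 16.0583/2 → 8, 4.6511/1 → 4; chars 84.
Subsquare: 0.0583/0.0833333 → 0 → a, 0.6511/0.0416667 → 15 → p; chars ap.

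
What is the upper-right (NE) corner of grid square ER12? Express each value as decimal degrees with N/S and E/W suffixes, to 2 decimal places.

Field E=4, R=17: +4·20° lon, +17·10° lat → SW at lon -100°, lat 80°.
Square 1, 2: +1·2° lon, +2·1° lat → SW at lon -98°, lat 82°.
Cell spans 2° lon × 1° lat. NE corner is SW corner plus one full cell.
latitude 83.00° N, longitude 96.00° W.

83.00° N, 96.00° W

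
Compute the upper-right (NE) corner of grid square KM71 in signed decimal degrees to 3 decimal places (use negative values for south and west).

32.000, 36.000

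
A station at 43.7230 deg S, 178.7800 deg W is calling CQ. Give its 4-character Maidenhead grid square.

Add 180° to longitude and 90° to latitude: 1.22, 46.28.
Field: 1.22/20 → 0 → A, 46.28/10 → 4 → E; chars AE.
Square: 1.22/2 → 0, 6.28/1 → 6; chars 06.

AE06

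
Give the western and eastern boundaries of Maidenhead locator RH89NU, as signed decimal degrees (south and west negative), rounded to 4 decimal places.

177.0833, 177.1667

Field R=17, H=7: +17·20° lon, +7·10° lat → SW at lon 160°, lat -20°.
Square 8, 9: +8·2° lon, +9·1° lat → SW at lon 176°, lat -11°.
Subsquare n=13, u=20: +13·0.0833333° lon, +20·0.0416667° lat → SW at lon 177.083°, lat -10.1667°.
Cell spans 0.0833333° lon × 0.0416667° lat.
west 177.0833, east 177.1667.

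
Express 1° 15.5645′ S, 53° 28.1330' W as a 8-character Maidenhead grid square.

GI38gr37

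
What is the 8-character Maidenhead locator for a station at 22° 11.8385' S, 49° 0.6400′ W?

GG57lt82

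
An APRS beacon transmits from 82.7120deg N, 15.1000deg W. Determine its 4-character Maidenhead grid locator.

IR22

Offset from 180°W / 90°S: lon 164.90°, lat 172.71°.
Field (20°×10°, letters A–R): 164.90/20 → 8 → I, 172.71/10 → 17 → R; chars IR.
Square (2°×1°, digits 0–9): 4.90/2 → 2, 2.71/1 → 2; chars 22.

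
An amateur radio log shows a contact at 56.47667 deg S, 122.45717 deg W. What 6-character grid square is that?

CD83sm

Shift to the Maidenhead origin (180°W, 90°S): lon 57.5428, lat 33.5233.
Field: lon ⌊57.5428/20⌋ = 2 → C; lat ⌊33.5233/10⌋ = 3 → D.
Square: lon ⌊17.5428/2⌋ = 8; lat ⌊3.5233/1⌋ = 3.
Subsquare: lon ⌊1.5428/0.0833333⌋ = 18 → s; lat ⌊0.5233/0.0416667⌋ = 12 → m.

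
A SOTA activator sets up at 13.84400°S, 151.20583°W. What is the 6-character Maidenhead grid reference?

BH46jd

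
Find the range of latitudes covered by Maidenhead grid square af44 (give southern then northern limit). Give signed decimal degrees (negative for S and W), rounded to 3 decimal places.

Field A=0, F=5: +0·20° lon, +5·10° lat → SW at lon -180°, lat -40°.
Square 4, 4: +4·2° lon, +4·1° lat → SW at lon -172°, lat -36°.
Cell spans 2° lon × 1° lat.
south -36.000, north -35.000.

-36.000, -35.000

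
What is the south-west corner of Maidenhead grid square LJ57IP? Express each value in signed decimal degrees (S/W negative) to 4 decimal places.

Field L=11, J=9: +11·20° lon, +9·10° lat → SW at lon 40°, lat 0°.
Square 5, 7: +5·2° lon, +7·1° lat → SW at lon 50°, lat 7°.
Subsquare i=8, p=15: +8·0.0833333° lon, +15·0.0416667° lat → SW at lon 50.6667°, lat 7.625°.
latitude 7.6250, longitude 50.6667.

7.6250, 50.6667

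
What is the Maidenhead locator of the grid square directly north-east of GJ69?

Longitude square 6; +1 → 7.
Latitude square 9; +1 → 10, wraps to 0, carry into field.
Latitude field J = 9; +1 → 10 = K.

GK70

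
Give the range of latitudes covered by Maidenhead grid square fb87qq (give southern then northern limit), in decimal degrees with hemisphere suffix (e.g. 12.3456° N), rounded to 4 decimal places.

72.3333° S, 72.2917° S

Field F=5, B=1: +5·20° lon, +1·10° lat → SW at lon -80°, lat -80°.
Square 8, 7: +8·2° lon, +7·1° lat → SW at lon -64°, lat -73°.
Subsquare q=16, q=16: +16·0.0833333° lon, +16·0.0416667° lat → SW at lon -62.6667°, lat -72.3333°.
Cell spans 0.0833333° lon × 0.0416667° lat.
south 72.3333° S, north 72.2917° S.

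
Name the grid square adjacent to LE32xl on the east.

Longitude subsquare x = 23; +1 → 24, wraps to 0 = a, carry into square.
Longitude square 3; +1 → 4.
The latitude characters are unchanged.

LE42al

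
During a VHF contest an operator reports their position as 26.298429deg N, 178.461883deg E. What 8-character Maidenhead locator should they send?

Shift to the Maidenhead origin (180°W, 90°S): lon 358.46188, lat 116.29843.
Field: 358.46188/20 → 17 → R, 116.29843/10 → 11 → L; chars RL.
Square: 18.46188/2 → 9, 6.29843/1 → 6; chars 96.
Subsquare: 0.46188/0.0833333 → 5 → f, 0.29843/0.0416667 → 7 → h; chars fh.
Extended square: 0.04522/0.00833333 → 5, 0.00676/0.00416667 → 1; chars 51.

RL96fh51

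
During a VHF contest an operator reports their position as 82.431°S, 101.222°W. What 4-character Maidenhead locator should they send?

Shift to the Maidenhead origin (180°W, 90°S): lon 78.78, lat 7.57.
Field: lon ⌊78.78/20⌋ = 3 → D; lat ⌊7.57/10⌋ = 0 → A.
Square: lon ⌊18.78/2⌋ = 9; lat ⌊7.57/1⌋ = 7.

DA97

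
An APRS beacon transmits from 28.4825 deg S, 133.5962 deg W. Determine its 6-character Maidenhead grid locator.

CG31em

Add 180° to longitude and 90° to latitude: 46.4038, 61.5175.
Field: 46.4038/20 → 2 → C, 61.5175/10 → 6 → G; chars CG.
Square: 6.4038/2 → 3, 1.5175/1 → 1; chars 31.
Subsquare: 0.4038/0.0833333 → 4 → e, 0.5175/0.0416667 → 12 → m; chars em.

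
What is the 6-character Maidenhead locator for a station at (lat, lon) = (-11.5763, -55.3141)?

GH28ik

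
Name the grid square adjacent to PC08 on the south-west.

OC97

Longitude square 0; −1 → -1, wraps to 9, carry into field.
Longitude field P = 15; −1 → 14 = O.
Latitude square 8; −1 → 7.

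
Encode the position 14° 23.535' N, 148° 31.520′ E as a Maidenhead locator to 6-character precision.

Add 180° to longitude and 90° to latitude: 328.5253, 104.3923.
Field (20°×10°, letters A–R): lon ⌊328.5253/20⌋ = 16 → Q; lat ⌊104.3923/10⌋ = 10 → K.
Square (2°×1°, digits 0–9): lon ⌊8.5253/2⌋ = 4; lat ⌊4.3923/1⌋ = 4.
Subsquare (5′×2.5′, letters a–x): lon ⌊0.5253/0.0833333⌋ = 6 → g; lat ⌊0.3923/0.0416667⌋ = 9 → j.

QK44gj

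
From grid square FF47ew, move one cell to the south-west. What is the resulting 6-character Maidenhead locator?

Longitude subsquare e = 4; −1 → 3 = d.
Latitude subsquare w = 22; −1 → 21 = v.

FF47dv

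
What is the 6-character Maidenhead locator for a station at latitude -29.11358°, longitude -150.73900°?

BG40pv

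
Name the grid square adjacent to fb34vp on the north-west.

Longitude subsquare v = 21; −1 → 20 = u.
Latitude subsquare p = 15; +1 → 16 = q.

FB34uq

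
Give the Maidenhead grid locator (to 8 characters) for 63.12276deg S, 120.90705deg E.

PC06kv80

Shift to the Maidenhead origin (180°W, 90°S): lon 300.90705, lat 26.87724.
Field (20°×10°, letters A–R): lon ⌊300.90705/20⌋ = 15 → P; lat ⌊26.87724/10⌋ = 2 → C.
Square (2°×1°, digits 0–9): lon ⌊0.90705/2⌋ = 0; lat ⌊6.87724/1⌋ = 6.
Subsquare (5′×2.5′, letters a–x): lon ⌊0.90705/0.0833333⌋ = 10 → k; lat ⌊0.87724/0.0416667⌋ = 21 → v.
Extended square (30″×15″, digits 0–9): lon ⌊0.07372/0.00833333⌋ = 8; lat ⌊0.00224/0.00416667⌋ = 0.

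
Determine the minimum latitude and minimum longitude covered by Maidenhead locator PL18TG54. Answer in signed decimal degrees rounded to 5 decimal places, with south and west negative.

Field P=15, L=11: +15·20° lon, +11·10° lat → SW at lon 120°, lat 20°.
Square 1, 8: +1·2° lon, +8·1° lat → SW at lon 122°, lat 28°.
Subsquare t=19, g=6: +19·0.0833333° lon, +6·0.0416667° lat → SW at lon 123.583°, lat 28.25°.
Extended square 5, 4: +5·0.00833333° lon, +4·0.00416667° lat → SW at lon 123.625°, lat 28.2667°.
latitude 28.26667, longitude 123.62500.

28.26667, 123.62500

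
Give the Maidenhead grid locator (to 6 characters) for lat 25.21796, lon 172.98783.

RL65lf

Add 180° to longitude and 90° to latitude: 352.9878, 115.2180.
Field: 352.9878/20 → 17 → R, 115.2180/10 → 11 → L; chars RL.
Square: 12.9878/2 → 6, 5.2180/1 → 5; chars 65.
Subsquare: 0.9878/0.0833333 → 11 → l, 0.2180/0.0416667 → 5 → f; chars lf.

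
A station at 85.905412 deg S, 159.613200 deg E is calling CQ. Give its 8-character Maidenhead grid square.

Offset from 180°W / 90°S: lon 339.61320°, lat 4.09459°.
Field: 339.61320/20 → 16 → Q, 4.09459/10 → 0 → A; chars QA.
Square: 19.61320/2 → 9, 4.09459/1 → 4; chars 94.
Subsquare: 1.61320/0.0833333 → 19 → t, 0.09459/0.0416667 → 2 → c; chars tc.
Extended square: 0.02987/0.00833333 → 3, 0.01125/0.00416667 → 2; chars 32.

QA94tc32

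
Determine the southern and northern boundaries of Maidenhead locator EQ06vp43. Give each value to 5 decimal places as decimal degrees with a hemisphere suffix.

76.63750° N, 76.64167° N

Field E=4, Q=16: +4·20° lon, +16·10° lat → SW at lon -100°, lat 70°.
Square 0, 6: +0·2° lon, +6·1° lat → SW at lon -100°, lat 76°.
Subsquare v=21, p=15: +21·0.0833333° lon, +15·0.0416667° lat → SW at lon -98.25°, lat 76.625°.
Extended square 4, 3: +4·0.00833333° lon, +3·0.00416667° lat → SW at lon -98.2167°, lat 76.6375°.
Cell spans 0.00833333° lon × 0.00416667° lat.
south 76.63750° N, north 76.64167° N.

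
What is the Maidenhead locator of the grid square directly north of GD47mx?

GD48ma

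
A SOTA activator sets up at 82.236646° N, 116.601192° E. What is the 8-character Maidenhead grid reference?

Add 180° to longitude and 90° to latitude: 296.60119, 172.23665.
Field: lon ⌊296.60119/20⌋ = 14 → O; lat ⌊172.23665/10⌋ = 17 → R.
Square: lon ⌊16.60119/2⌋ = 8; lat ⌊2.23665/1⌋ = 2.
Subsquare: lon ⌊0.60119/0.0833333⌋ = 7 → h; lat ⌊0.23665/0.0416667⌋ = 5 → f.
Extended square: lon ⌊0.01786/0.00833333⌋ = 2; lat ⌊0.02831/0.00416667⌋ = 6.

OR82hf26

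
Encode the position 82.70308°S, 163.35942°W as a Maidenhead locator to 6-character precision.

AA87hh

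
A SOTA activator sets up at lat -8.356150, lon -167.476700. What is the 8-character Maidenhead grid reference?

Add 180° to longitude and 90° to latitude: 12.52330, 81.64385.
Field: 12.52330/20 → 0 → A, 81.64385/10 → 8 → I; chars AI.
Square: 12.52330/2 → 6, 1.64385/1 → 1; chars 61.
Subsquare: 0.52330/0.0833333 → 6 → g, 0.64385/0.0416667 → 15 → p; chars gp.
Extended square: 0.02330/0.00833333 → 2, 0.01885/0.00416667 → 4; chars 24.

AI61gp24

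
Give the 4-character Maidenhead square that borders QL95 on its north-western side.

QL86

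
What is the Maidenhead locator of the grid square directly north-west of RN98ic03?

RN98hc94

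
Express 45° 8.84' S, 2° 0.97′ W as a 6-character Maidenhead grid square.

Shift to the Maidenhead origin (180°W, 90°S): lon 177.9838, lat 44.8527.
Field (20°×10°, letters A–R): lon ⌊177.9838/20⌋ = 8 → I; lat ⌊44.8527/10⌋ = 4 → E.
Square (2°×1°, digits 0–9): lon ⌊17.9838/2⌋ = 8; lat ⌊4.8527/1⌋ = 4.
Subsquare (5′×2.5′, letters a–x): lon ⌊1.9838/0.0833333⌋ = 23 → x; lat ⌊0.8527/0.0416667⌋ = 20 → u.

IE84xu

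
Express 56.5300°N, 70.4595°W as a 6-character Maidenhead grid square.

Offset from 180°W / 90°S: lon 109.5405°, lat 146.5300°.
Field: lon ⌊109.5405/20⌋ = 5 → F; lat ⌊146.5300/10⌋ = 14 → O.
Square: lon ⌊9.5405/2⌋ = 4; lat ⌊6.5300/1⌋ = 6.
Subsquare: lon ⌊1.5405/0.0833333⌋ = 18 → s; lat ⌊0.5300/0.0416667⌋ = 12 → m.

FO46sm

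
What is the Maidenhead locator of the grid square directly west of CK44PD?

CK44od

Longitude subsquare p = 15; −1 → 14 = o.
The latitude characters are unchanged.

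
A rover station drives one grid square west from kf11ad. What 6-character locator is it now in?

KF01xd

Longitude subsquare a = 0; −1 → -1, wraps to 23 = x, carry into square.
Longitude square 1; −1 → 0.
The latitude characters are unchanged.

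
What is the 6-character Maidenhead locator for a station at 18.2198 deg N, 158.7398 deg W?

BK08pf

Shift to the Maidenhead origin (180°W, 90°S): lon 21.2602, lat 108.2198.
Field (20°×10°, letters A–R): 21.2602/20 → 1 → B, 108.2198/10 → 10 → K; chars BK.
Square (2°×1°, digits 0–9): 1.2602/2 → 0, 8.2198/1 → 8; chars 08.
Subsquare (5′×2.5′, letters a–x): 1.2602/0.0833333 → 15 → p, 0.2198/0.0416667 → 5 → f; chars pf.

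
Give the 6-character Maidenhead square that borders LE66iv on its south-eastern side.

LE66ju

Longitude subsquare i = 8; +1 → 9 = j.
Latitude subsquare v = 21; −1 → 20 = u.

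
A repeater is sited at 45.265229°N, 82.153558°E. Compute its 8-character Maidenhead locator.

Offset from 180°W / 90°S: lon 262.15356°, lat 135.26523°.
Field: lon ⌊262.15356/20⌋ = 13 → N; lat ⌊135.26523/10⌋ = 13 → N.
Square: lon ⌊2.15356/2⌋ = 1; lat ⌊5.26523/1⌋ = 5.
Subsquare: lon ⌊0.15356/0.0833333⌋ = 1 → b; lat ⌊0.26523/0.0416667⌋ = 6 → g.
Extended square: lon ⌊0.07022/0.00833333⌋ = 8; lat ⌊0.01523/0.00416667⌋ = 3.

NN15bg83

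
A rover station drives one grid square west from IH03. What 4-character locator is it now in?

HH93

Longitude square 0; −1 → -1, wraps to 9, carry into field.
Longitude field I = 8; −1 → 7 = H.
The latitude characters are unchanged.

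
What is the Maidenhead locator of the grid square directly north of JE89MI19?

Latitude extended square 9; +1 → 10, wraps to 0, carry into subsquare.
Latitude subsquare i = 8; +1 → 9 = j.
The longitude characters are unchanged.

JE89mj10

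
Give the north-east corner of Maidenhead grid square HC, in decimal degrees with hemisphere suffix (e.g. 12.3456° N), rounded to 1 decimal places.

60.0° S, 20.0° W

Field H=7, C=2: +7·20° lon, +2·10° lat → SW at lon -40°, lat -70°.
Cell spans 20° lon × 10° lat. NE corner is SW corner plus one full cell.
latitude 60.0° S, longitude 20.0° W.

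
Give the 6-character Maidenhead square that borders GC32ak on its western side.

GC22xk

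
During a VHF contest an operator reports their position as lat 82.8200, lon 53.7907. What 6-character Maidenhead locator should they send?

Add 180° to longitude and 90° to latitude: 233.7907, 172.8200.
Field: 233.7907/20 → 11 → L, 172.8200/10 → 17 → R; chars LR.
Square: 13.7907/2 → 6, 2.8200/1 → 2; chars 62.
Subsquare: 1.7907/0.0833333 → 21 → v, 0.8200/0.0416667 → 19 → t; chars vt.

LR62vt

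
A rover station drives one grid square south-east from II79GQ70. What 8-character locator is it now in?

II79gp89

Longitude extended square 7; +1 → 8.
Latitude extended square 0; −1 → -1, wraps to 9, carry into subsquare.
Latitude subsquare q = 16; −1 → 15 = p.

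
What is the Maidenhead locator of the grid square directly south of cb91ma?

Latitude subsquare a = 0; −1 → -1, wraps to 23 = x, carry into square.
Latitude square 1; −1 → 0.
The longitude characters are unchanged.

CB90mx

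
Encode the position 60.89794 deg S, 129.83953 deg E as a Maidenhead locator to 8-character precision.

PC49wc04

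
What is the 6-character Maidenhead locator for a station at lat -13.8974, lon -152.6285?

BH36qc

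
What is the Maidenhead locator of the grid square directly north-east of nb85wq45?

NB85wq56

Longitude extended square 4; +1 → 5.
Latitude extended square 5; +1 → 6.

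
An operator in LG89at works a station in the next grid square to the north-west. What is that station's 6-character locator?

LG79xu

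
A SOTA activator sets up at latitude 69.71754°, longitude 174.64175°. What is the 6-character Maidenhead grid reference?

Add 180° to longitude and 90° to latitude: 354.6418, 159.7175.
Field (20°×10°, letters A–R): 354.6418/20 → 17 → R, 159.7175/10 → 15 → P; chars RP.
Square (2°×1°, digits 0–9): 14.6418/2 → 7, 9.7175/1 → 9; chars 79.
Subsquare (5′×2.5′, letters a–x): 0.6418/0.0833333 → 7 → h, 0.7175/0.0416667 → 17 → r; chars hr.

RP79hr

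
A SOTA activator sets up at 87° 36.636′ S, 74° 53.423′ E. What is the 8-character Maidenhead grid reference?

MA72kj63

Add 180° to longitude and 90° to latitude: 254.89038, 2.38940.
Field: 254.89038/20 → 12 → M, 2.38940/10 → 0 → A; chars MA.
Square: 14.89038/2 → 7, 2.38940/1 → 2; chars 72.
Subsquare: 0.89038/0.0833333 → 10 → k, 0.38940/0.0416667 → 9 → j; chars kj.
Extended square: 0.05705/0.00833333 → 6, 0.01440/0.00416667 → 3; chars 63.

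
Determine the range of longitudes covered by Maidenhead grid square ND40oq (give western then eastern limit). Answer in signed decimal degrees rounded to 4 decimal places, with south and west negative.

Field N=13, D=3: +13·20° lon, +3·10° lat → SW at lon 80°, lat -60°.
Square 4, 0: +4·2° lon, +0·1° lat → SW at lon 88°, lat -60°.
Subsquare o=14, q=16: +14·0.0833333° lon, +16·0.0416667° lat → SW at lon 89.1667°, lat -59.3333°.
Cell spans 0.0833333° lon × 0.0416667° lat.
west 89.1667, east 89.2500.

89.1667, 89.2500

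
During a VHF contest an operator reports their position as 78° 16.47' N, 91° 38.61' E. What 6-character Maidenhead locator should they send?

NQ58tg

Add 180° to longitude and 90° to latitude: 271.6435, 168.2745.
Field: lon ⌊271.6435/20⌋ = 13 → N; lat ⌊168.2745/10⌋ = 16 → Q.
Square: lon ⌊11.6435/2⌋ = 5; lat ⌊8.2745/1⌋ = 8.
Subsquare: lon ⌊1.6435/0.0833333⌋ = 19 → t; lat ⌊0.2745/0.0416667⌋ = 6 → g.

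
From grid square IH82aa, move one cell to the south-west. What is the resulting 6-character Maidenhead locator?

Longitude subsquare a = 0; −1 → -1, wraps to 23 = x, carry into square.
Longitude square 8; −1 → 7.
Latitude subsquare a = 0; −1 → -1, wraps to 23 = x, carry into square.
Latitude square 2; −1 → 1.

IH71xx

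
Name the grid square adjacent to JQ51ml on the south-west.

Longitude subsquare m = 12; −1 → 11 = l.
Latitude subsquare l = 11; −1 → 10 = k.

JQ51lk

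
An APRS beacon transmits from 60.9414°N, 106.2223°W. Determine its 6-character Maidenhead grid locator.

Shift to the Maidenhead origin (180°W, 90°S): lon 73.7777, lat 150.9414.
Field: 73.7777/20 → 3 → D, 150.9414/10 → 15 → P; chars DP.
Square: 13.7777/2 → 6, 0.9414/1 → 0; chars 60.
Subsquare: 1.7777/0.0833333 → 21 → v, 0.9414/0.0416667 → 22 → w; chars vw.

DP60vw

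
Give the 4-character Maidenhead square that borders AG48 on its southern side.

AG47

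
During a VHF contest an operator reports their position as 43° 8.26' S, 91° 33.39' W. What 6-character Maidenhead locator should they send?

EE46fu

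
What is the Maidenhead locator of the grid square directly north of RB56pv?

Latitude subsquare v = 21; +1 → 22 = w.
The longitude characters are unchanged.

RB56pw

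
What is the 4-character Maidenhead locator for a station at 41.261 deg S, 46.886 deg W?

Add 180° to longitude and 90° to latitude: 133.11, 48.74.
Field: lon ⌊133.11/20⌋ = 6 → G; lat ⌊48.74/10⌋ = 4 → E.
Square: lon ⌊13.11/2⌋ = 6; lat ⌊8.74/1⌋ = 8.

GE68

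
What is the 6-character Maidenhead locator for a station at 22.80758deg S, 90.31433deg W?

EG47ue

Offset from 180°W / 90°S: lon 89.6857°, lat 67.1924°.
Field (20°×10°, letters A–R): lon ⌊89.6857/20⌋ = 4 → E; lat ⌊67.1924/10⌋ = 6 → G.
Square (2°×1°, digits 0–9): lon ⌊9.6857/2⌋ = 4; lat ⌊7.1924/1⌋ = 7.
Subsquare (5′×2.5′, letters a–x): lon ⌊1.6857/0.0833333⌋ = 20 → u; lat ⌊0.1924/0.0416667⌋ = 4 → e.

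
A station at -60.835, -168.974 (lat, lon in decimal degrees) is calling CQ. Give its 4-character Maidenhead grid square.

AC59

Add 180° to longitude and 90° to latitude: 11.03, 29.16.
Field: lon ⌊11.03/20⌋ = 0 → A; lat ⌊29.16/10⌋ = 2 → C.
Square: lon ⌊11.03/2⌋ = 5; lat ⌊9.16/1⌋ = 9.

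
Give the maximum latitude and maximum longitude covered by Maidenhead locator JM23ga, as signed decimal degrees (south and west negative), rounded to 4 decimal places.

33.0417, 4.5833

Field J=9, M=12: +9·20° lon, +12·10° lat → SW at lon 0°, lat 30°.
Square 2, 3: +2·2° lon, +3·1° lat → SW at lon 4°, lat 33°.
Subsquare g=6, a=0: +6·0.0833333° lon, +0·0.0416667° lat → SW at lon 4.5°, lat 33°.
Cell spans 0.0833333° lon × 0.0416667° lat. NE corner is SW corner plus one full cell.
latitude 33.0417, longitude 4.5833.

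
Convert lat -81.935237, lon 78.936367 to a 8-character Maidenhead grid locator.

Add 180° to longitude and 90° to latitude: 258.93637, 8.06476.
Field: 258.93637/20 → 12 → M, 8.06476/10 → 0 → A; chars MA.
Square: 18.93637/2 → 9, 8.06476/1 → 8; chars 98.
Subsquare: 0.93637/0.0833333 → 11 → l, 0.06476/0.0416667 → 1 → b; chars lb.
Extended square: 0.01970/0.00833333 → 2, 0.02310/0.00416667 → 5; chars 25.

MA98lb25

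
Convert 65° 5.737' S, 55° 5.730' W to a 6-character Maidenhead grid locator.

GC24kv

Add 180° to longitude and 90° to latitude: 124.9045, 24.9044.
Field: lon ⌊124.9045/20⌋ = 6 → G; lat ⌊24.9044/10⌋ = 2 → C.
Square: lon ⌊4.9045/2⌋ = 2; lat ⌊4.9044/1⌋ = 4.
Subsquare: lon ⌊0.9045/0.0833333⌋ = 10 → k; lat ⌊0.9044/0.0416667⌋ = 21 → v.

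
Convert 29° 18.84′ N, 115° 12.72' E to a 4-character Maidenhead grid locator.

Offset from 180°W / 90°S: lon 295.21°, lat 119.31°.
Field (20°×10°, letters A–R): 295.21/20 → 14 → O, 119.31/10 → 11 → L; chars OL.
Square (2°×1°, digits 0–9): 15.21/2 → 7, 9.31/1 → 9; chars 79.

OL79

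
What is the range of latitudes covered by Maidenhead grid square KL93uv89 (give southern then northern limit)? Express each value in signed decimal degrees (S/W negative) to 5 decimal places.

23.91250, 23.91667

Field K=10, L=11: +10·20° lon, +11·10° lat → SW at lon 20°, lat 20°.
Square 9, 3: +9·2° lon, +3·1° lat → SW at lon 38°, lat 23°.
Subsquare u=20, v=21: +20·0.0833333° lon, +21·0.0416667° lat → SW at lon 39.6667°, lat 23.875°.
Extended square 8, 9: +8·0.00833333° lon, +9·0.00416667° lat → SW at lon 39.7333°, lat 23.9125°.
Cell spans 0.00833333° lon × 0.00416667° lat.
south 23.91250, north 23.91667.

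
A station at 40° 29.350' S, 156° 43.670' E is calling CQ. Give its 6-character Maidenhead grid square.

Shift to the Maidenhead origin (180°W, 90°S): lon 336.7278, lat 49.5108.
Field (20°×10°, letters A–R): lon ⌊336.7278/20⌋ = 16 → Q; lat ⌊49.5108/10⌋ = 4 → E.
Square (2°×1°, digits 0–9): lon ⌊16.7278/2⌋ = 8; lat ⌊9.5108/1⌋ = 9.
Subsquare (5′×2.5′, letters a–x): lon ⌊0.7278/0.0833333⌋ = 8 → i; lat ⌊0.5108/0.0416667⌋ = 12 → m.

QE89im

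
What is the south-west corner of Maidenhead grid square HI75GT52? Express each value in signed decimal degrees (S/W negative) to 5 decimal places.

-4.20000, -25.45833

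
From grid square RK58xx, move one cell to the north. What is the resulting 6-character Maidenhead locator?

Latitude subsquare x = 23; +1 → 24, wraps to 0 = a, carry into square.
Latitude square 8; +1 → 9.
The longitude characters are unchanged.

RK59xa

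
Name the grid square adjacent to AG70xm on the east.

AG80am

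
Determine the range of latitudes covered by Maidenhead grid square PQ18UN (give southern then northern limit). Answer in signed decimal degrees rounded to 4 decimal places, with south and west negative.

78.5417, 78.5833

Field P=15, Q=16: +15·20° lon, +16·10° lat → SW at lon 120°, lat 70°.
Square 1, 8: +1·2° lon, +8·1° lat → SW at lon 122°, lat 78°.
Subsquare u=20, n=13: +20·0.0833333° lon, +13·0.0416667° lat → SW at lon 123.667°, lat 78.5417°.
Cell spans 0.0833333° lon × 0.0416667° lat.
south 78.5417, north 78.5833.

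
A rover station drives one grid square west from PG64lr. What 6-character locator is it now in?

PG64kr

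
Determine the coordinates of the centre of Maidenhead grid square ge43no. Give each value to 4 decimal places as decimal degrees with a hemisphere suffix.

46.3958° S, 50.8750° W

Field G=6, E=4: +6·20° lon, +4·10° lat → SW at lon -60°, lat -50°.
Square 4, 3: +4·2° lon, +3·1° lat → SW at lon -52°, lat -47°.
Subsquare n=13, o=14: +13·0.0833333° lon, +14·0.0416667° lat → SW at lon -50.9167°, lat -46.4167°.
Cell spans 0.0833333° lon × 0.0416667° lat. Centre is SW corner plus half of each.
latitude 46.3958° S, longitude 50.8750° W.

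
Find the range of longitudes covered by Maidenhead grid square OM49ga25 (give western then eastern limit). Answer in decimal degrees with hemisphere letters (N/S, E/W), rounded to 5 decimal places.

Field O=14, M=12: +14·20° lon, +12·10° lat → SW at lon 100°, lat 30°.
Square 4, 9: +4·2° lon, +9·1° lat → SW at lon 108°, lat 39°.
Subsquare g=6, a=0: +6·0.0833333° lon, +0·0.0416667° lat → SW at lon 108.5°, lat 39°.
Extended square 2, 5: +2·0.00833333° lon, +5·0.00416667° lat → SW at lon 108.517°, lat 39.0208°.
Cell spans 0.00833333° lon × 0.00416667° lat.
west 108.51667° E, east 108.52500° E.

108.51667° E, 108.52500° E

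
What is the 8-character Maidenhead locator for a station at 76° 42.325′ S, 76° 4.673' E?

MB83ah90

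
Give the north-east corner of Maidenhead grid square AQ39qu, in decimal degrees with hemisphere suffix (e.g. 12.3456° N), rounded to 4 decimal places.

79.8750° N, 172.5833° W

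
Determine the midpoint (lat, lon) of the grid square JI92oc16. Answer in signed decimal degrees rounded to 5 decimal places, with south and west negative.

-7.88958, 19.17917

Field J=9, I=8: +9·20° lon, +8·10° lat → SW at lon 0°, lat -10°.
Square 9, 2: +9·2° lon, +2·1° lat → SW at lon 18°, lat -8°.
Subsquare o=14, c=2: +14·0.0833333° lon, +2·0.0416667° lat → SW at lon 19.1667°, lat -7.91667°.
Extended square 1, 6: +1·0.00833333° lon, +6·0.00416667° lat → SW at lon 19.175°, lat -7.89167°.
Cell spans 0.00833333° lon × 0.00416667° lat. Centre is SW corner plus half of each.
latitude -7.88958, longitude 19.17917.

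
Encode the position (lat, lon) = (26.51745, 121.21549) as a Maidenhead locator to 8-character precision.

PL06om54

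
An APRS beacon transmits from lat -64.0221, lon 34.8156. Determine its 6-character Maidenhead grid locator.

KC75jx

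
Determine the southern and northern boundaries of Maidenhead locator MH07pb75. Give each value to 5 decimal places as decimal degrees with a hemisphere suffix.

12.93750° S, 12.93333° S

Field M=12, H=7: +12·20° lon, +7·10° lat → SW at lon 60°, lat -20°.
Square 0, 7: +0·2° lon, +7·1° lat → SW at lon 60°, lat -13°.
Subsquare p=15, b=1: +15·0.0833333° lon, +1·0.0416667° lat → SW at lon 61.25°, lat -12.9583°.
Extended square 7, 5: +7·0.00833333° lon, +5·0.00416667° lat → SW at lon 61.3083°, lat -12.9375°.
Cell spans 0.00833333° lon × 0.00416667° lat.
south 12.93750° S, north 12.93333° S.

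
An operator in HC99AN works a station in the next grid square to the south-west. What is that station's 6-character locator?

Longitude subsquare a = 0; −1 → -1, wraps to 23 = x, carry into square.
Longitude square 9; −1 → 8.
Latitude subsquare n = 13; −1 → 12 = m.

HC89xm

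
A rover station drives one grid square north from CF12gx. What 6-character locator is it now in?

Latitude subsquare x = 23; +1 → 24, wraps to 0 = a, carry into square.
Latitude square 2; +1 → 3.
The longitude characters are unchanged.

CF13ga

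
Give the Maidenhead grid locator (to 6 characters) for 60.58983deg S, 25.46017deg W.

HC79gj

Add 180° to longitude and 90° to latitude: 154.5398, 29.4102.
Field: lon ⌊154.5398/20⌋ = 7 → H; lat ⌊29.4102/10⌋ = 2 → C.
Square: lon ⌊14.5398/2⌋ = 7; lat ⌊9.4102/1⌋ = 9.
Subsquare: lon ⌊0.5398/0.0833333⌋ = 6 → g; lat ⌊0.4102/0.0416667⌋ = 9 → j.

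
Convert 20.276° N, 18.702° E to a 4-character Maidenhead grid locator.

JL90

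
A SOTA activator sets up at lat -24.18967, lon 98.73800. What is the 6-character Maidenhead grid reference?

Add 180° to longitude and 90° to latitude: 278.7380, 65.8103.
Field: lon ⌊278.7380/20⌋ = 13 → N; lat ⌊65.8103/10⌋ = 6 → G.
Square: lon ⌊18.7380/2⌋ = 9; lat ⌊5.8103/1⌋ = 5.
Subsquare: lon ⌊0.7380/0.0833333⌋ = 8 → i; lat ⌊0.8103/0.0416667⌋ = 19 → t.

NG95it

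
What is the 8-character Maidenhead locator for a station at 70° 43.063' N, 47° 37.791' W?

GQ60er42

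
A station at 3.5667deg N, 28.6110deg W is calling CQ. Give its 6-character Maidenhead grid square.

Offset from 180°W / 90°S: lon 151.3890°, lat 93.5667°.
Field (20°×10°, letters A–R): 151.3890/20 → 7 → H, 93.5667/10 → 9 → J; chars HJ.
Square (2°×1°, digits 0–9): 11.3890/2 → 5, 3.5667/1 → 3; chars 53.
Subsquare (5′×2.5′, letters a–x): 1.3890/0.0833333 → 16 → q, 0.5667/0.0416667 → 13 → n; chars qn.

HJ53qn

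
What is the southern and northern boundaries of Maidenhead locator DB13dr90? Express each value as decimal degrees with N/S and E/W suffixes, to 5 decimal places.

Field D=3, B=1: +3·20° lon, +1·10° lat → SW at lon -120°, lat -80°.
Square 1, 3: +1·2° lon, +3·1° lat → SW at lon -118°, lat -77°.
Subsquare d=3, r=17: +3·0.0833333° lon, +17·0.0416667° lat → SW at lon -117.75°, lat -76.2917°.
Extended square 9, 0: +9·0.00833333° lon, +0·0.00416667° lat → SW at lon -117.675°, lat -76.2917°.
Cell spans 0.00833333° lon × 0.00416667° lat.
south 76.29167° S, north 76.28750° S.

76.29167° S, 76.28750° S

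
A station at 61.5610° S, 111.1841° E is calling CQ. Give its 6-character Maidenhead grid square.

Offset from 180°W / 90°S: lon 291.1841°, lat 28.4390°.
Field: lon ⌊291.1841/20⌋ = 14 → O; lat ⌊28.4390/10⌋ = 2 → C.
Square: lon ⌊11.1841/2⌋ = 5; lat ⌊8.4390/1⌋ = 8.
Subsquare: lon ⌊1.1841/0.0833333⌋ = 14 → o; lat ⌊0.4390/0.0416667⌋ = 10 → k.

OC58ok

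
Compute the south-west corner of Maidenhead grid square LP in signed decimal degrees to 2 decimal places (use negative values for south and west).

60.00, 40.00

Field L=11, P=15: +11·20° lon, +15·10° lat → SW at lon 40°, lat 60°.
latitude 60.00, longitude 40.00.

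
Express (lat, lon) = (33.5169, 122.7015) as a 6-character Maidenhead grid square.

Shift to the Maidenhead origin (180°W, 90°S): lon 302.7015, lat 123.5169.
Field (20°×10°, letters A–R): 302.7015/20 → 15 → P, 123.5169/10 → 12 → M; chars PM.
Square (2°×1°, digits 0–9): 2.7015/2 → 1, 3.5169/1 → 3; chars 13.
Subsquare (5′×2.5′, letters a–x): 0.7015/0.0833333 → 8 → i, 0.5169/0.0416667 → 12 → m; chars im.

PM13im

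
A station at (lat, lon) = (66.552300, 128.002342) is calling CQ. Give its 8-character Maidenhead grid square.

Add 180° to longitude and 90° to latitude: 308.00234, 156.55230.
Field: lon ⌊308.00234/20⌋ = 15 → P; lat ⌊156.55230/10⌋ = 15 → P.
Square: lon ⌊8.00234/2⌋ = 4; lat ⌊6.55230/1⌋ = 6.
Subsquare: lon ⌊0.00234/0.0833333⌋ = 0 → a; lat ⌊0.55230/0.0416667⌋ = 13 → n.
Extended square: lon ⌊0.00234/0.00833333⌋ = 0; lat ⌊0.01063/0.00416667⌋ = 2.

PP46an02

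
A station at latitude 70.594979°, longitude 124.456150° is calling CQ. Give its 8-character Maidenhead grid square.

Offset from 180°W / 90°S: lon 304.45615°, lat 160.59498°.
Field: lon ⌊304.45615/20⌋ = 15 → P; lat ⌊160.59498/10⌋ = 16 → Q.
Square: lon ⌊4.45615/2⌋ = 2; lat ⌊0.59498/1⌋ = 0.
Subsquare: lon ⌊0.45615/0.0833333⌋ = 5 → f; lat ⌊0.59498/0.0416667⌋ = 14 → o.
Extended square: lon ⌊0.03948/0.00833333⌋ = 4; lat ⌊0.01165/0.00416667⌋ = 2.

PQ20fo42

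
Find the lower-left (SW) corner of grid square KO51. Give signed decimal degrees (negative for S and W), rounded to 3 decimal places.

Field K=10, O=14: +10·20° lon, +14·10° lat → SW at lon 20°, lat 50°.
Square 5, 1: +5·2° lon, +1·1° lat → SW at lon 30°, lat 51°.
latitude 51.000, longitude 30.000.

51.000, 30.000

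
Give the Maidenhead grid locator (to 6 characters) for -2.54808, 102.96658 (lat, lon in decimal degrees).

Add 180° to longitude and 90° to latitude: 282.9666, 87.4519.
Field: 282.9666/20 → 14 → O, 87.4519/10 → 8 → I; chars OI.
Square: 2.9666/2 → 1, 7.4519/1 → 7; chars 17.
Subsquare: 0.9666/0.0833333 → 11 → l, 0.4519/0.0416667 → 10 → k; chars lk.

OI17lk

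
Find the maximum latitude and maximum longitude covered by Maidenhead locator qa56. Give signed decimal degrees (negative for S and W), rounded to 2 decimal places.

Field Q=16, A=0: +16·20° lon, +0·10° lat → SW at lon 140°, lat -90°.
Square 5, 6: +5·2° lon, +6·1° lat → SW at lon 150°, lat -84°.
Cell spans 2° lon × 1° lat. NE corner is SW corner plus one full cell.
latitude -83.00, longitude 152.00.

-83.00, 152.00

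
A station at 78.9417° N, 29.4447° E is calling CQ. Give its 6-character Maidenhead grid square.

KQ48rw

Add 180° to longitude and 90° to latitude: 209.4447, 168.9417.
Field: lon ⌊209.4447/20⌋ = 10 → K; lat ⌊168.9417/10⌋ = 16 → Q.
Square: lon ⌊9.4447/2⌋ = 4; lat ⌊8.9417/1⌋ = 8.
Subsquare: lon ⌊1.4447/0.0833333⌋ = 17 → r; lat ⌊0.9417/0.0416667⌋ = 22 → w.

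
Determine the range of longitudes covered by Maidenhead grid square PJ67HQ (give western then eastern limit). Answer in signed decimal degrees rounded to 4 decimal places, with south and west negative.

132.5833, 132.6667

Field P=15, J=9: +15·20° lon, +9·10° lat → SW at lon 120°, lat 0°.
Square 6, 7: +6·2° lon, +7·1° lat → SW at lon 132°, lat 7°.
Subsquare h=7, q=16: +7·0.0833333° lon, +16·0.0416667° lat → SW at lon 132.583°, lat 7.66667°.
Cell spans 0.0833333° lon × 0.0416667° lat.
west 132.5833, east 132.6667.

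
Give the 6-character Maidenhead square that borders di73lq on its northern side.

Latitude subsquare q = 16; +1 → 17 = r.
The longitude characters are unchanged.

DI73lr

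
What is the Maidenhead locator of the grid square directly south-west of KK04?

JK93

Longitude square 0; −1 → -1, wraps to 9, carry into field.
Longitude field K = 10; −1 → 9 = J.
Latitude square 4; −1 → 3.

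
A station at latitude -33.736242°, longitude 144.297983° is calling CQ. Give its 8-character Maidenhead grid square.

Add 180° to longitude and 90° to latitude: 324.29798, 56.26376.
Field (20°×10°, letters A–R): 324.29798/20 → 16 → Q, 56.26376/10 → 5 → F; chars QF.
Square (2°×1°, digits 0–9): 4.29798/2 → 2, 6.26376/1 → 6; chars 26.
Subsquare (5′×2.5′, letters a–x): 0.29798/0.0833333 → 3 → d, 0.26376/0.0416667 → 6 → g; chars dg.
Extended square (30″×15″, digits 0–9): 0.04798/0.00833333 → 5, 0.01376/0.00416667 → 3; chars 53.

QF26dg53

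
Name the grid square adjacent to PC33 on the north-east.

PC44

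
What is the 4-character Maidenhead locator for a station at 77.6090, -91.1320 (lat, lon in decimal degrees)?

EQ47

Shift to the Maidenhead origin (180°W, 90°S): lon 88.87, lat 167.61.
Field (20°×10°, letters A–R): 88.87/20 → 4 → E, 167.61/10 → 16 → Q; chars EQ.
Square (2°×1°, digits 0–9): 8.87/2 → 4, 7.61/1 → 7; chars 47.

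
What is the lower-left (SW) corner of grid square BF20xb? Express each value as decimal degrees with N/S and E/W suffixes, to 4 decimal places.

Field B=1, F=5: +1·20° lon, +5·10° lat → SW at lon -160°, lat -40°.
Square 2, 0: +2·2° lon, +0·1° lat → SW at lon -156°, lat -40°.
Subsquare x=23, b=1: +23·0.0833333° lon, +1·0.0416667° lat → SW at lon -154.083°, lat -39.9583°.
latitude 39.9583° S, longitude 154.0833° W.

39.9583° S, 154.0833° W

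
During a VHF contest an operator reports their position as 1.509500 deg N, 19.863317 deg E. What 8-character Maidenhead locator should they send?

JJ91wm32

Offset from 180°W / 90°S: lon 199.86332°, lat 91.50950°.
Field: 199.86332/20 → 9 → J, 91.50950/10 → 9 → J; chars JJ.
Square: 19.86332/2 → 9, 1.50950/1 → 1; chars 91.
Subsquare: 1.86332/0.0833333 → 22 → w, 0.50950/0.0416667 → 12 → m; chars wm.
Extended square: 0.02998/0.00833333 → 3, 0.00950/0.00416667 → 2; chars 32.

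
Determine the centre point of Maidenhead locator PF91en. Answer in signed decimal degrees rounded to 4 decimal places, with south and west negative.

-38.4375, 138.3750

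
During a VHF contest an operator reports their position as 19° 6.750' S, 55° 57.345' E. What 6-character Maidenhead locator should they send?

LH70xv

Offset from 180°W / 90°S: lon 235.9557°, lat 70.8875°.
Field: 235.9557/20 → 11 → L, 70.8875/10 → 7 → H; chars LH.
Square: 15.9557/2 → 7, 0.8875/1 → 0; chars 70.
Subsquare: 1.9557/0.0833333 → 23 → x, 0.8875/0.0416667 → 21 → v; chars xv.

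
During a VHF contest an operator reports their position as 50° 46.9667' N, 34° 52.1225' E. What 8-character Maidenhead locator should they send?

KO70ks47

Shift to the Maidenhead origin (180°W, 90°S): lon 214.86871, lat 140.78278.
Field: 214.86871/20 → 10 → K, 140.78278/10 → 14 → O; chars KO.
Square: 14.86871/2 → 7, 0.78278/1 → 0; chars 70.
Subsquare: 0.86871/0.0833333 → 10 → k, 0.78278/0.0416667 → 18 → s; chars ks.
Extended square: 0.03537/0.00833333 → 4, 0.03278/0.00416667 → 7; chars 47.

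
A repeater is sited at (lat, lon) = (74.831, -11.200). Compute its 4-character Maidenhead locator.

IQ44

Offset from 180°W / 90°S: lon 168.80°, lat 164.83°.
Field (20°×10°, letters A–R): 168.80/20 → 8 → I, 164.83/10 → 16 → Q; chars IQ.
Square (2°×1°, digits 0–9): 8.80/2 → 4, 4.83/1 → 4; chars 44.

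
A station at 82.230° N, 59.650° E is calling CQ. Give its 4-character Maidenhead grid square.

Shift to the Maidenhead origin (180°W, 90°S): lon 239.65, lat 172.23.
Field: lon ⌊239.65/20⌋ = 11 → L; lat ⌊172.23/10⌋ = 17 → R.
Square: lon ⌊19.65/2⌋ = 9; lat ⌊2.23/1⌋ = 2.

LR92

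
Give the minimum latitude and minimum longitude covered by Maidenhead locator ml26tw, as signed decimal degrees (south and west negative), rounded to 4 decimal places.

26.9167, 65.5833

Field M=12, L=11: +12·20° lon, +11·10° lat → SW at lon 60°, lat 20°.
Square 2, 6: +2·2° lon, +6·1° lat → SW at lon 64°, lat 26°.
Subsquare t=19, w=22: +19·0.0833333° lon, +22·0.0416667° lat → SW at lon 65.5833°, lat 26.9167°.
latitude 26.9167, longitude 65.5833.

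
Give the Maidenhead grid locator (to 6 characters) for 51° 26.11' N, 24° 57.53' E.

KO21lk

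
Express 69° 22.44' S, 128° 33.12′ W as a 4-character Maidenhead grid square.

CC50

Offset from 180°W / 90°S: lon 51.45°, lat 20.63°.
Field: 51.45/20 → 2 → C, 20.63/10 → 2 → C; chars CC.
Square: 11.45/2 → 5, 0.63/1 → 0; chars 50.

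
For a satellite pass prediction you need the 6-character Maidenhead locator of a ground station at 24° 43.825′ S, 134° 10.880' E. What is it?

Add 180° to longitude and 90° to latitude: 314.1813, 65.2696.
Field: lon ⌊314.1813/20⌋ = 15 → P; lat ⌊65.2696/10⌋ = 6 → G.
Square: lon ⌊14.1813/2⌋ = 7; lat ⌊5.2696/1⌋ = 5.
Subsquare: lon ⌊0.1813/0.0833333⌋ = 2 → c; lat ⌊0.2696/0.0416667⌋ = 6 → g.

PG75cg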